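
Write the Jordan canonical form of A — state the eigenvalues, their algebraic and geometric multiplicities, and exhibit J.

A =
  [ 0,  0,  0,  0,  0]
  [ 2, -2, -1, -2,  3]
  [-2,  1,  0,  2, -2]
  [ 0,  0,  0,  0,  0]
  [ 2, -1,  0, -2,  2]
J_3(0) ⊕ J_1(0) ⊕ J_1(0)

The characteristic polynomial is
  det(x·I − A) = x^5

Eigenvalues and multiplicities (the geometric multiplicity of λ is n − rank(A − λI), which equals the number of Jordan blocks for λ):
  λ = 0: algebraic multiplicity = 5, geometric multiplicity = 3

Determining the block sizes for each eigenvalue:
  λ = 0: with am = 5 and gm = 3, the partition is not yet determined (e.g. several partitions of 5 into 3 parts exist). Let N = A − (0)·I. Computing rank(N^1) = 2, rank(N^2) = 1, rank(N^3) = 0; the number of blocks of size ≥ j is rank(N^{j−1}) − rank(N^j), giving [3, 1, 1]. So we have 1 block(s) of size 3, 2 block(s) of size 1 → block sizes [3, 1, 1]

Assembling the blocks gives a Jordan form
J =
  [0, 1, 0, 0, 0]
  [0, 0, 1, 0, 0]
  [0, 0, 0, 0, 0]
  [0, 0, 0, 0, 0]
  [0, 0, 0, 0, 0]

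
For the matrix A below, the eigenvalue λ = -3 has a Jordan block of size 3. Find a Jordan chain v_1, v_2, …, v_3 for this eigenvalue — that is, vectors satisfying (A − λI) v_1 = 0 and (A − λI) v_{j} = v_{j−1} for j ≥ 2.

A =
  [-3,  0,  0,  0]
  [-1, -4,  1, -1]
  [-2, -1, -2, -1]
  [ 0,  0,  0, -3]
A Jordan chain for λ = -3 of length 3:
v_1 = (0, -1, -1, 0)ᵀ
v_2 = (0, -1, -2, 0)ᵀ
v_3 = (1, 0, 0, 0)ᵀ

Let N = A − (-3)·I. We want v_3 with N^3 v_3 = 0 but N^2 v_3 ≠ 0; then v_{j-1} := N · v_j for j = 3, …, 2.

Pick v_3 = (1, 0, 0, 0)ᵀ.
Then v_2 = N · v_3 = (0, -1, -2, 0)ᵀ.
Then v_1 = N · v_2 = (0, -1, -1, 0)ᵀ.

Sanity check: (A − (-3)·I) v_1 = (0, 0, 0, 0)ᵀ = 0. ✓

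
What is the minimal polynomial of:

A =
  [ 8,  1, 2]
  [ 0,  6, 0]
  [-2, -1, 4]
x^2 - 12*x + 36

The characteristic polynomial is χ_A(x) = (x - 6)^3, so the eigenvalues are known. The minimal polynomial is
  m_A(x) = Π_λ (x − λ)^{k_λ}
where k_λ is the size of the *largest* Jordan block for λ (equivalently, the smallest k with (A − λI)^k v = 0 for every generalised eigenvector v of λ).

  λ = 6: largest Jordan block has size 2, contributing (x − 6)^2

So m_A(x) = (x - 6)^2 = x^2 - 12*x + 36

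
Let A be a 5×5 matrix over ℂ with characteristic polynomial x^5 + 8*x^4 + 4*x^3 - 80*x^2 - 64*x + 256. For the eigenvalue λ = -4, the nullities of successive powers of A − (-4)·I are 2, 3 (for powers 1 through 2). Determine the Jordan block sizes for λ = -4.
Block sizes for λ = -4: [2, 1]

From the dimensions of kernels of powers, the number of Jordan blocks of size at least j is d_j − d_{j−1} where d_j = dim ker(N^j) (with d_0 = 0). Computing the differences gives [2, 1].
The number of blocks of size exactly k is (#blocks of size ≥ k) − (#blocks of size ≥ k + 1), so the partition is: 1 block(s) of size 1, 1 block(s) of size 2.
In nonincreasing order the block sizes are [2, 1].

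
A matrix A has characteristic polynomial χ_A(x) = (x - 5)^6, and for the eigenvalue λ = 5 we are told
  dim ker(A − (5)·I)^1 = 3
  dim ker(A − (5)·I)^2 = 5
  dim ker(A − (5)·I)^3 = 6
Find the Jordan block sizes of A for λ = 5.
Block sizes for λ = 5: [3, 2, 1]

From the dimensions of kernels of powers, the number of Jordan blocks of size at least j is d_j − d_{j−1} where d_j = dim ker(N^j) (with d_0 = 0). Computing the differences gives [3, 2, 1].
The number of blocks of size exactly k is (#blocks of size ≥ k) − (#blocks of size ≥ k + 1), so the partition is: 1 block(s) of size 1, 1 block(s) of size 2, 1 block(s) of size 3.
In nonincreasing order the block sizes are [3, 2, 1].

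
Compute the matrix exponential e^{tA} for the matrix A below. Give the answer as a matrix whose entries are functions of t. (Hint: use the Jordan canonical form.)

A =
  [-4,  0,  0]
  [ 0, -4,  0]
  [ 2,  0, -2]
e^{tA} =
  [exp(-4*t), 0, 0]
  [0, exp(-4*t), 0]
  [exp(-2*t) - exp(-4*t), 0, exp(-2*t)]

Strategy: write A = P · J · P⁻¹ where J is a Jordan canonical form, so e^{tA} = P · e^{tJ} · P⁻¹, and e^{tJ} can be computed block-by-block.

A has Jordan form
J =
  [-4,  0,  0]
  [ 0, -4,  0]
  [ 0,  0, -2]
(up to reordering of blocks).

Per-block formulas:
  For a 1×1 block at λ = -2: exp(t · [-2]) = [e^(-2t)].
  For a 1×1 block at λ = -4: exp(t · [-4]) = [e^(-4t)].

After assembling e^{tJ} and conjugating by P, we get:

e^{tA} =
  [exp(-4*t), 0, 0]
  [0, exp(-4*t), 0]
  [exp(-2*t) - exp(-4*t), 0, exp(-2*t)]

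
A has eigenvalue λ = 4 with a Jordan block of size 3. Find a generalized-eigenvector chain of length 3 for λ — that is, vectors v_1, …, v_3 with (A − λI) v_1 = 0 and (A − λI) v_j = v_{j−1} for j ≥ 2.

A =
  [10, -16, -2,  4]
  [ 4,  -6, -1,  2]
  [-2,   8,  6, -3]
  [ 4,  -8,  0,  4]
A Jordan chain for λ = 4 of length 3:
v_1 = (-2, -1, 2, 0)ᵀ
v_2 = (4, 2, -3, 0)ᵀ
v_3 = (0, 0, 0, 1)ᵀ

Let N = A − (4)·I. We want v_3 with N^3 v_3 = 0 but N^2 v_3 ≠ 0; then v_{j-1} := N · v_j for j = 3, …, 2.

Pick v_3 = (0, 0, 0, 1)ᵀ.
Then v_2 = N · v_3 = (4, 2, -3, 0)ᵀ.
Then v_1 = N · v_2 = (-2, -1, 2, 0)ᵀ.

Sanity check: (A − (4)·I) v_1 = (0, 0, 0, 0)ᵀ = 0. ✓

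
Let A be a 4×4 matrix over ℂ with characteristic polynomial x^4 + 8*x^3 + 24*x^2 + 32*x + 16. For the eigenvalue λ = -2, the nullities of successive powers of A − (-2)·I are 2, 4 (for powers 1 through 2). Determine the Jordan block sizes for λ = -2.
Block sizes for λ = -2: [2, 2]

From the dimensions of kernels of powers, the number of Jordan blocks of size at least j is d_j − d_{j−1} where d_j = dim ker(N^j) (with d_0 = 0). Computing the differences gives [2, 2].
The number of blocks of size exactly k is (#blocks of size ≥ k) − (#blocks of size ≥ k + 1), so the partition is: 2 block(s) of size 2.
In nonincreasing order the block sizes are [2, 2].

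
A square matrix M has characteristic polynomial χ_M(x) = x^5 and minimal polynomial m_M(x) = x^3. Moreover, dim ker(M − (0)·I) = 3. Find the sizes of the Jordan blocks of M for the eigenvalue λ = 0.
Block sizes for λ = 0: [3, 1, 1]

Step 1 — from the characteristic polynomial, algebraic multiplicity of λ = 0 is 5. From dim ker(M − (0)·I) = 3, there are exactly 3 Jordan blocks for λ = 0.
Step 2 — from the minimal polynomial, the factor (x − 0)^3 tells us the largest block for λ = 0 has size 3.
Step 3 — with total size 5, 3 blocks, and largest block 3, the block sizes (in nonincreasing order) are [3, 1, 1].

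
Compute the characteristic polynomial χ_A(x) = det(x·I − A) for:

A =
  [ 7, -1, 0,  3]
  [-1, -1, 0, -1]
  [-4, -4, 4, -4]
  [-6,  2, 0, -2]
x^4 - 8*x^3 + 16*x^2

Expanding det(x·I − A) (e.g. by cofactor expansion or by noting that A is similar to its Jordan form J, which has the same characteristic polynomial as A) gives
  χ_A(x) = x^4 - 8*x^3 + 16*x^2
which factors as x^2*(x - 4)^2. The eigenvalues (with algebraic multiplicities) are λ = 0 with multiplicity 2, λ = 4 with multiplicity 2.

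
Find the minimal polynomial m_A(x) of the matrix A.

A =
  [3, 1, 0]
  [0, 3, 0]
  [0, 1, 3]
x^2 - 6*x + 9

The characteristic polynomial is χ_A(x) = (x - 3)^3, so the eigenvalues are known. The minimal polynomial is
  m_A(x) = Π_λ (x − λ)^{k_λ}
where k_λ is the size of the *largest* Jordan block for λ (equivalently, the smallest k with (A − λI)^k v = 0 for every generalised eigenvector v of λ).

  λ = 3: largest Jordan block has size 2, contributing (x − 3)^2

So m_A(x) = (x - 3)^2 = x^2 - 6*x + 9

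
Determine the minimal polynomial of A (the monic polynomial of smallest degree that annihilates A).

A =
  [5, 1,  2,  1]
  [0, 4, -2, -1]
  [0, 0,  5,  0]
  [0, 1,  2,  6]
x^2 - 10*x + 25

The characteristic polynomial is χ_A(x) = (x - 5)^4, so the eigenvalues are known. The minimal polynomial is
  m_A(x) = Π_λ (x − λ)^{k_λ}
where k_λ is the size of the *largest* Jordan block for λ (equivalently, the smallest k with (A − λI)^k v = 0 for every generalised eigenvector v of λ).

  λ = 5: largest Jordan block has size 2, contributing (x − 5)^2

So m_A(x) = (x - 5)^2 = x^2 - 10*x + 25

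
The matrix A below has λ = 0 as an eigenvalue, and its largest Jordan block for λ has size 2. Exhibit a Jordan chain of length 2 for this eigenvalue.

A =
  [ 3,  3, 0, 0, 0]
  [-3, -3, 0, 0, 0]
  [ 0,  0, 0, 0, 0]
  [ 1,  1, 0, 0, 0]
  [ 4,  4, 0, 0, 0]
A Jordan chain for λ = 0 of length 2:
v_1 = (3, -3, 0, 1, 4)ᵀ
v_2 = (1, 0, 0, 0, 0)ᵀ

Let N = A − (0)·I. We want v_2 with N^2 v_2 = 0 but N^1 v_2 ≠ 0; then v_{j-1} := N · v_j for j = 2, …, 2.

Pick v_2 = (1, 0, 0, 0, 0)ᵀ.
Then v_1 = N · v_2 = (3, -3, 0, 1, 4)ᵀ.

Sanity check: (A − (0)·I) v_1 = (0, 0, 0, 0, 0)ᵀ = 0. ✓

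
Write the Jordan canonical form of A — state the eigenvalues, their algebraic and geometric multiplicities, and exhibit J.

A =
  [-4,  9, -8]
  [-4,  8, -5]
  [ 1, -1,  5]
J_3(3)

The characteristic polynomial is
  det(x·I − A) = x^3 - 9*x^2 + 27*x - 27 = (x - 3)^3

Eigenvalues and multiplicities (the geometric multiplicity of λ is n − rank(A − λI), which equals the number of Jordan blocks for λ):
  λ = 3: algebraic multiplicity = 3, geometric multiplicity = 1

Determining the block sizes for each eigenvalue:
  λ = 3: one block (gm = 1), so the single block has size am = 3 → block sizes [3]

Assembling the blocks gives a Jordan form
J =
  [3, 1, 0]
  [0, 3, 1]
  [0, 0, 3]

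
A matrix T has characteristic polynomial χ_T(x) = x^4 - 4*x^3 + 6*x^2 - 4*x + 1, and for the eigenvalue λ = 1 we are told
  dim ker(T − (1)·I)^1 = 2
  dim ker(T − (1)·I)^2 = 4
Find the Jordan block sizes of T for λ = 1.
Block sizes for λ = 1: [2, 2]

From the dimensions of kernels of powers, the number of Jordan blocks of size at least j is d_j − d_{j−1} where d_j = dim ker(N^j) (with d_0 = 0). Computing the differences gives [2, 2].
The number of blocks of size exactly k is (#blocks of size ≥ k) − (#blocks of size ≥ k + 1), so the partition is: 2 block(s) of size 2.
In nonincreasing order the block sizes are [2, 2].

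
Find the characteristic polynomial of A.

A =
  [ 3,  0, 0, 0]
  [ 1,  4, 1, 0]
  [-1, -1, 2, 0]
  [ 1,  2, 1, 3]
x^4 - 12*x^3 + 54*x^2 - 108*x + 81

Expanding det(x·I − A) (e.g. by cofactor expansion or by noting that A is similar to its Jordan form J, which has the same characteristic polynomial as A) gives
  χ_A(x) = x^4 - 12*x^3 + 54*x^2 - 108*x + 81
which factors as (x - 3)^4. The eigenvalues (with algebraic multiplicities) are λ = 3 with multiplicity 4.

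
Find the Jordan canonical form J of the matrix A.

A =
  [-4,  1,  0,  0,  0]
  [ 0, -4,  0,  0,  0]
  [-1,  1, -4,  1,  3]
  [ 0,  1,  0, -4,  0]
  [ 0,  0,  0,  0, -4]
J_2(-4) ⊕ J_2(-4) ⊕ J_1(-4)

The characteristic polynomial is
  det(x·I − A) = x^5 + 20*x^4 + 160*x^3 + 640*x^2 + 1280*x + 1024 = (x + 4)^5

Eigenvalues and multiplicities (the geometric multiplicity of λ is n − rank(A − λI), which equals the number of Jordan blocks for λ):
  λ = -4: algebraic multiplicity = 5, geometric multiplicity = 3

Determining the block sizes for each eigenvalue:
  λ = -4: with am = 5 and gm = 3, the partition is not yet determined (e.g. several partitions of 5 into 3 parts exist). Let N = A − (-4)·I. Computing rank(N^1) = 2, rank(N^2) = 0; the number of blocks of size ≥ j is rank(N^{j−1}) − rank(N^j), giving [3, 2]. So we have 2 block(s) of size 2, 1 block(s) of size 1 → block sizes [2, 2, 1]

Assembling the blocks gives a Jordan form
J =
  [-4,  1,  0,  0,  0]
  [ 0, -4,  0,  0,  0]
  [ 0,  0, -4,  1,  0]
  [ 0,  0,  0, -4,  0]
  [ 0,  0,  0,  0, -4]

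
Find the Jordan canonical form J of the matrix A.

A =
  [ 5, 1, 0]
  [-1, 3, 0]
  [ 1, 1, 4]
J_2(4) ⊕ J_1(4)

The characteristic polynomial is
  det(x·I − A) = x^3 - 12*x^2 + 48*x - 64 = (x - 4)^3

Eigenvalues and multiplicities (the geometric multiplicity of λ is n − rank(A − λI), which equals the number of Jordan blocks for λ):
  λ = 4: algebraic multiplicity = 3, geometric multiplicity = 2

Determining the block sizes for each eigenvalue:
  λ = 4: 2 blocks summing to 3 forces exactly one block of size 2 and the rest size 1 → block sizes [2, 1]

Assembling the blocks gives a Jordan form
J =
  [4, 1, 0]
  [0, 4, 0]
  [0, 0, 4]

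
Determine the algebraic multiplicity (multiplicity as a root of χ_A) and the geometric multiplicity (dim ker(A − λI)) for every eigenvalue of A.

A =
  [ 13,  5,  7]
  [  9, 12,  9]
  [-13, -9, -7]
λ = 6: alg = 3, geom = 1

Step 1 — factor the characteristic polynomial to read off the algebraic multiplicities:
  χ_A(x) = (x - 6)^3

Step 2 — compute geometric multiplicities via the rank-nullity identity g(λ) = n − rank(A − λI):
  rank(A − (6)·I) = 2, so dim ker(A − (6)·I) = n − 2 = 1

Summary:
  λ = 6: algebraic multiplicity = 3, geometric multiplicity = 1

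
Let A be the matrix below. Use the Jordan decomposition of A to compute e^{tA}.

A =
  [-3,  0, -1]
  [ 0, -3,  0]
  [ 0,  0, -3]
e^{tA} =
  [exp(-3*t), 0, -t*exp(-3*t)]
  [0, exp(-3*t), 0]
  [0, 0, exp(-3*t)]

Strategy: write A = P · J · P⁻¹ where J is a Jordan canonical form, so e^{tA} = P · e^{tJ} · P⁻¹, and e^{tJ} can be computed block-by-block.

A has Jordan form
J =
  [-3,  1,  0]
  [ 0, -3,  0]
  [ 0,  0, -3]
(up to reordering of blocks).

Per-block formulas:
  For a 1×1 block at λ = -3: exp(t · [-3]) = [e^(-3t)].
  For a 2×2 Jordan block J_2(-3): exp(t · J_2(-3)) = e^(-3t)·(I + t·N), where N is the 2×2 nilpotent shift.

After assembling e^{tJ} and conjugating by P, we get:

e^{tA} =
  [exp(-3*t), 0, -t*exp(-3*t)]
  [0, exp(-3*t), 0]
  [0, 0, exp(-3*t)]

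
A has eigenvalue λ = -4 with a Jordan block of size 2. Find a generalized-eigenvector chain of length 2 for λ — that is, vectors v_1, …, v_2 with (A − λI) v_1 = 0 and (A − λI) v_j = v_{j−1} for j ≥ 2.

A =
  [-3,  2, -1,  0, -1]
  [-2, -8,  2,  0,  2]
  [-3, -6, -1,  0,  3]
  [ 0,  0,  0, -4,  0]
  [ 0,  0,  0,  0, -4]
A Jordan chain for λ = -4 of length 2:
v_1 = (1, -2, -3, 0, 0)ᵀ
v_2 = (1, 0, 0, 0, 0)ᵀ

Let N = A − (-4)·I. We want v_2 with N^2 v_2 = 0 but N^1 v_2 ≠ 0; then v_{j-1} := N · v_j for j = 2, …, 2.

Pick v_2 = (1, 0, 0, 0, 0)ᵀ.
Then v_1 = N · v_2 = (1, -2, -3, 0, 0)ᵀ.

Sanity check: (A − (-4)·I) v_1 = (0, 0, 0, 0, 0)ᵀ = 0. ✓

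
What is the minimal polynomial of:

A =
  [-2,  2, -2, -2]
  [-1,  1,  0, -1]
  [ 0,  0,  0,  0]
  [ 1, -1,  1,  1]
x^3

The characteristic polynomial is χ_A(x) = x^4, so the eigenvalues are known. The minimal polynomial is
  m_A(x) = Π_λ (x − λ)^{k_λ}
where k_λ is the size of the *largest* Jordan block for λ (equivalently, the smallest k with (A − λI)^k v = 0 for every generalised eigenvector v of λ).

  λ = 0: largest Jordan block has size 3, contributing (x − 0)^3

So m_A(x) = x^3 = x^3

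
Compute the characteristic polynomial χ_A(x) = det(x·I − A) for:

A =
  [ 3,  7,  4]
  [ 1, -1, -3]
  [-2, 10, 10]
x^3 - 12*x^2 + 48*x - 64

Expanding det(x·I − A) (e.g. by cofactor expansion or by noting that A is similar to its Jordan form J, which has the same characteristic polynomial as A) gives
  χ_A(x) = x^3 - 12*x^2 + 48*x - 64
which factors as (x - 4)^3. The eigenvalues (with algebraic multiplicities) are λ = 4 with multiplicity 3.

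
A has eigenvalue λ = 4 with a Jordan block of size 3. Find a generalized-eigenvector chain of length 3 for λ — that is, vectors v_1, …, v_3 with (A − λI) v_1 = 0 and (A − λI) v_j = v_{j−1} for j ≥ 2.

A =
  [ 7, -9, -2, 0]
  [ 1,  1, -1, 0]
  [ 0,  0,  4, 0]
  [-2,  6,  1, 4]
A Jordan chain for λ = 4 of length 3:
v_1 = (3, 1, 0, -2)ᵀ
v_2 = (-2, -1, 0, 1)ᵀ
v_3 = (0, 0, 1, 0)ᵀ

Let N = A − (4)·I. We want v_3 with N^3 v_3 = 0 but N^2 v_3 ≠ 0; then v_{j-1} := N · v_j for j = 3, …, 2.

Pick v_3 = (0, 0, 1, 0)ᵀ.
Then v_2 = N · v_3 = (-2, -1, 0, 1)ᵀ.
Then v_1 = N · v_2 = (3, 1, 0, -2)ᵀ.

Sanity check: (A − (4)·I) v_1 = (0, 0, 0, 0)ᵀ = 0. ✓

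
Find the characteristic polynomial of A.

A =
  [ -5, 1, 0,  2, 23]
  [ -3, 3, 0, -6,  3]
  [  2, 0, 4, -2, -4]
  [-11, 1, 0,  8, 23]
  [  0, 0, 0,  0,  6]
x^5 - 16*x^4 + 84*x^3 - 144*x^2

Expanding det(x·I − A) (e.g. by cofactor expansion or by noting that A is similar to its Jordan form J, which has the same characteristic polynomial as A) gives
  χ_A(x) = x^5 - 16*x^4 + 84*x^3 - 144*x^2
which factors as x^2*(x - 6)^2*(x - 4). The eigenvalues (with algebraic multiplicities) are λ = 0 with multiplicity 2, λ = 4 with multiplicity 1, λ = 6 with multiplicity 2.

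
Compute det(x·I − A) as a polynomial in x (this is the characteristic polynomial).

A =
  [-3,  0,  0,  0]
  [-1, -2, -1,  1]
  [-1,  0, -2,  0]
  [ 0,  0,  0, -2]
x^4 + 9*x^3 + 30*x^2 + 44*x + 24

Expanding det(x·I − A) (e.g. by cofactor expansion or by noting that A is similar to its Jordan form J, which has the same characteristic polynomial as A) gives
  χ_A(x) = x^4 + 9*x^3 + 30*x^2 + 44*x + 24
which factors as (x + 2)^3*(x + 3). The eigenvalues (with algebraic multiplicities) are λ = -3 with multiplicity 1, λ = -2 with multiplicity 3.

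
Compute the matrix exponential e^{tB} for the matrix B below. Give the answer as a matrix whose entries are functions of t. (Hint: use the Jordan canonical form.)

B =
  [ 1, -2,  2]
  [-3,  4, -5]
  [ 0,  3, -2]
e^{tB} =
  [3*t^2*exp(t) + exp(t), -2*t*exp(t), 2*t^2*exp(t) + 2*t*exp(t)]
  [-9*t^2*exp(t)/2 - 3*t*exp(t), 3*t*exp(t) + exp(t), -3*t^2*exp(t) - 5*t*exp(t)]
  [-9*t^2*exp(t)/2, 3*t*exp(t), -3*t^2*exp(t) - 3*t*exp(t) + exp(t)]

Strategy: write B = P · J · P⁻¹ where J is a Jordan canonical form, so e^{tB} = P · e^{tJ} · P⁻¹, and e^{tJ} can be computed block-by-block.

B has Jordan form
J =
  [1, 1, 0]
  [0, 1, 1]
  [0, 0, 1]
(up to reordering of blocks).

Per-block formulas:
  For a 3×3 Jordan block J_3(1): exp(t · J_3(1)) = e^(1t)·(I + t·N + (t^2/2)·N^2), where N is the 3×3 nilpotent shift.

After assembling e^{tJ} and conjugating by P, we get:

e^{tB} =
  [3*t^2*exp(t) + exp(t), -2*t*exp(t), 2*t^2*exp(t) + 2*t*exp(t)]
  [-9*t^2*exp(t)/2 - 3*t*exp(t), 3*t*exp(t) + exp(t), -3*t^2*exp(t) - 5*t*exp(t)]
  [-9*t^2*exp(t)/2, 3*t*exp(t), -3*t^2*exp(t) - 3*t*exp(t) + exp(t)]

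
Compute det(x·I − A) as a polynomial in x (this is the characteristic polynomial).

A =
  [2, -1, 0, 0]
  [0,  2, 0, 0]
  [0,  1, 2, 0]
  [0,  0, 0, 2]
x^4 - 8*x^3 + 24*x^2 - 32*x + 16

Expanding det(x·I − A) (e.g. by cofactor expansion or by noting that A is similar to its Jordan form J, which has the same characteristic polynomial as A) gives
  χ_A(x) = x^4 - 8*x^3 + 24*x^2 - 32*x + 16
which factors as (x - 2)^4. The eigenvalues (with algebraic multiplicities) are λ = 2 with multiplicity 4.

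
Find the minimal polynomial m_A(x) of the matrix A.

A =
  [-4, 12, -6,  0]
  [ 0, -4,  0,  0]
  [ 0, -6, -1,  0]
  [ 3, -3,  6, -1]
x^2 + 5*x + 4

The characteristic polynomial is χ_A(x) = (x + 1)^2*(x + 4)^2, so the eigenvalues are known. The minimal polynomial is
  m_A(x) = Π_λ (x − λ)^{k_λ}
where k_λ is the size of the *largest* Jordan block for λ (equivalently, the smallest k with (A − λI)^k v = 0 for every generalised eigenvector v of λ).

  λ = -4: largest Jordan block has size 1, contributing (x + 4)
  λ = -1: largest Jordan block has size 1, contributing (x + 1)

So m_A(x) = (x + 1)*(x + 4) = x^2 + 5*x + 4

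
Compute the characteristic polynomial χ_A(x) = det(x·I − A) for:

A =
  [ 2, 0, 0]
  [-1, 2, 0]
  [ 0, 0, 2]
x^3 - 6*x^2 + 12*x - 8

Expanding det(x·I − A) (e.g. by cofactor expansion or by noting that A is similar to its Jordan form J, which has the same characteristic polynomial as A) gives
  χ_A(x) = x^3 - 6*x^2 + 12*x - 8
which factors as (x - 2)^3. The eigenvalues (with algebraic multiplicities) are λ = 2 with multiplicity 3.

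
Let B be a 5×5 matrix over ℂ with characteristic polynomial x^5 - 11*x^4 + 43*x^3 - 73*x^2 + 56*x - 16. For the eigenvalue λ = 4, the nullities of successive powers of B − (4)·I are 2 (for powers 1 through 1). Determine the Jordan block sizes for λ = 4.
Block sizes for λ = 4: [1, 1]

From the dimensions of kernels of powers, the number of Jordan blocks of size at least j is d_j − d_{j−1} where d_j = dim ker(N^j) (with d_0 = 0). Computing the differences gives [2].
The number of blocks of size exactly k is (#blocks of size ≥ k) − (#blocks of size ≥ k + 1), so the partition is: 2 block(s) of size 1.
In nonincreasing order the block sizes are [1, 1].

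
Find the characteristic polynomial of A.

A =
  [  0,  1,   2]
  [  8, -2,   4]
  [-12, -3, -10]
x^3 + 12*x^2 + 48*x + 64

Expanding det(x·I − A) (e.g. by cofactor expansion or by noting that A is similar to its Jordan form J, which has the same characteristic polynomial as A) gives
  χ_A(x) = x^3 + 12*x^2 + 48*x + 64
which factors as (x + 4)^3. The eigenvalues (with algebraic multiplicities) are λ = -4 with multiplicity 3.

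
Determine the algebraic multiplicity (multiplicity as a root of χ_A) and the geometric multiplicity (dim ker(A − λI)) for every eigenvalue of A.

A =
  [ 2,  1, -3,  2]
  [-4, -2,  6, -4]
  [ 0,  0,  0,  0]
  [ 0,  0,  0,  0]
λ = 0: alg = 4, geom = 3

Step 1 — factor the characteristic polynomial to read off the algebraic multiplicities:
  χ_A(x) = x^4

Step 2 — compute geometric multiplicities via the rank-nullity identity g(λ) = n − rank(A − λI):
  rank(A − (0)·I) = 1, so dim ker(A − (0)·I) = n − 1 = 3

Summary:
  λ = 0: algebraic multiplicity = 4, geometric multiplicity = 3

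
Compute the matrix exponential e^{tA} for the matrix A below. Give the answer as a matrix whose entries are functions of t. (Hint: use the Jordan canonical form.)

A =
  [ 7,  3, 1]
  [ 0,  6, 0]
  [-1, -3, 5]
e^{tA} =
  [t*exp(6*t) + exp(6*t), 3*t*exp(6*t), t*exp(6*t)]
  [0, exp(6*t), 0]
  [-t*exp(6*t), -3*t*exp(6*t), -t*exp(6*t) + exp(6*t)]

Strategy: write A = P · J · P⁻¹ where J is a Jordan canonical form, so e^{tA} = P · e^{tJ} · P⁻¹, and e^{tJ} can be computed block-by-block.

A has Jordan form
J =
  [6, 1, 0]
  [0, 6, 0]
  [0, 0, 6]
(up to reordering of blocks).

Per-block formulas:
  For a 2×2 Jordan block J_2(6): exp(t · J_2(6)) = e^(6t)·(I + t·N), where N is the 2×2 nilpotent shift.
  For a 1×1 block at λ = 6: exp(t · [6]) = [e^(6t)].

After assembling e^{tJ} and conjugating by P, we get:

e^{tA} =
  [t*exp(6*t) + exp(6*t), 3*t*exp(6*t), t*exp(6*t)]
  [0, exp(6*t), 0]
  [-t*exp(6*t), -3*t*exp(6*t), -t*exp(6*t) + exp(6*t)]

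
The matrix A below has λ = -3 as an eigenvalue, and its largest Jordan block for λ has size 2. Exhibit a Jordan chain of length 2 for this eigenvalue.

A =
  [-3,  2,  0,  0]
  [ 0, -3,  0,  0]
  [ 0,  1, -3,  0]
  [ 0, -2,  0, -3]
A Jordan chain for λ = -3 of length 2:
v_1 = (2, 0, 1, -2)ᵀ
v_2 = (0, 1, 0, 0)ᵀ

Let N = A − (-3)·I. We want v_2 with N^2 v_2 = 0 but N^1 v_2 ≠ 0; then v_{j-1} := N · v_j for j = 2, …, 2.

Pick v_2 = (0, 1, 0, 0)ᵀ.
Then v_1 = N · v_2 = (2, 0, 1, -2)ᵀ.

Sanity check: (A − (-3)·I) v_1 = (0, 0, 0, 0)ᵀ = 0. ✓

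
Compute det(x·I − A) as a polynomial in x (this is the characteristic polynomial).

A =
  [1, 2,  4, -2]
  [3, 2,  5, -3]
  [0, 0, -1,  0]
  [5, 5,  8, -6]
x^4 + 4*x^3 + 6*x^2 + 4*x + 1

Expanding det(x·I − A) (e.g. by cofactor expansion or by noting that A is similar to its Jordan form J, which has the same characteristic polynomial as A) gives
  χ_A(x) = x^4 + 4*x^3 + 6*x^2 + 4*x + 1
which factors as (x + 1)^4. The eigenvalues (with algebraic multiplicities) are λ = -1 with multiplicity 4.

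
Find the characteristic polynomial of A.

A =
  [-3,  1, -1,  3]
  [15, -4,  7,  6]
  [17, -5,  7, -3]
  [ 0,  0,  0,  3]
x^4 - 3*x^3

Expanding det(x·I − A) (e.g. by cofactor expansion or by noting that A is similar to its Jordan form J, which has the same characteristic polynomial as A) gives
  χ_A(x) = x^4 - 3*x^3
which factors as x^3*(x - 3). The eigenvalues (with algebraic multiplicities) are λ = 0 with multiplicity 3, λ = 3 with multiplicity 1.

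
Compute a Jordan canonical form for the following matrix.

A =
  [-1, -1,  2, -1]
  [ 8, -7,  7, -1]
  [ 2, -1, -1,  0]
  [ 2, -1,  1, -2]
J_3(-3) ⊕ J_1(-2)

The characteristic polynomial is
  det(x·I − A) = x^4 + 11*x^3 + 45*x^2 + 81*x + 54 = (x + 2)*(x + 3)^3

Eigenvalues and multiplicities (the geometric multiplicity of λ is n − rank(A − λI), which equals the number of Jordan blocks for λ):
  λ = -3: algebraic multiplicity = 3, geometric multiplicity = 1
  λ = -2: algebraic multiplicity = 1, geometric multiplicity = 1

Determining the block sizes for each eigenvalue:
  λ = -3: one block (gm = 1), so the single block has size am = 3 → block sizes [3]
  λ = -2: one block (gm = 1), so the single block has size am = 1 → block sizes [1]

Assembling the blocks gives a Jordan form
J =
  [-3,  1,  0,  0]
  [ 0, -3,  1,  0]
  [ 0,  0, -3,  0]
  [ 0,  0,  0, -2]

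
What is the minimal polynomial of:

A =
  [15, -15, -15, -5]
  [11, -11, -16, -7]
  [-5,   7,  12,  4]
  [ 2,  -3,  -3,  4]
x^2 - 10*x + 25

The characteristic polynomial is χ_A(x) = (x - 5)^4, so the eigenvalues are known. The minimal polynomial is
  m_A(x) = Π_λ (x − λ)^{k_λ}
where k_λ is the size of the *largest* Jordan block for λ (equivalently, the smallest k with (A − λI)^k v = 0 for every generalised eigenvector v of λ).

  λ = 5: largest Jordan block has size 2, contributing (x − 5)^2

So m_A(x) = (x - 5)^2 = x^2 - 10*x + 25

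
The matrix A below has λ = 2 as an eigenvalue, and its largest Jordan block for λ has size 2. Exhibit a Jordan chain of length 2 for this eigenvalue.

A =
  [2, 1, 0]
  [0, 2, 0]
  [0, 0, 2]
A Jordan chain for λ = 2 of length 2:
v_1 = (1, 0, 0)ᵀ
v_2 = (0, 1, 0)ᵀ

Let N = A − (2)·I. We want v_2 with N^2 v_2 = 0 but N^1 v_2 ≠ 0; then v_{j-1} := N · v_j for j = 2, …, 2.

Pick v_2 = (0, 1, 0)ᵀ.
Then v_1 = N · v_2 = (1, 0, 0)ᵀ.

Sanity check: (A − (2)·I) v_1 = (0, 0, 0)ᵀ = 0. ✓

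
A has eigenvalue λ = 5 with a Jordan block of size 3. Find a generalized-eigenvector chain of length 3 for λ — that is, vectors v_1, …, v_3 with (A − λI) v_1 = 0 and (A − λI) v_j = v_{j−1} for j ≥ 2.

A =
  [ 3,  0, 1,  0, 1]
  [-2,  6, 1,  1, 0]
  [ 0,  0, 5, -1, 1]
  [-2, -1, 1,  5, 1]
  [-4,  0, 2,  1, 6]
A Jordan chain for λ = 5 of length 3:
v_1 = (0, 0, -2, 2, 2)ᵀ
v_2 = (-2, -2, 0, -2, -4)ᵀ
v_3 = (1, 0, 0, 0, 0)ᵀ

Let N = A − (5)·I. We want v_3 with N^3 v_3 = 0 but N^2 v_3 ≠ 0; then v_{j-1} := N · v_j for j = 3, …, 2.

Pick v_3 = (1, 0, 0, 0, 0)ᵀ.
Then v_2 = N · v_3 = (-2, -2, 0, -2, -4)ᵀ.
Then v_1 = N · v_2 = (0, 0, -2, 2, 2)ᵀ.

Sanity check: (A − (5)·I) v_1 = (0, 0, 0, 0, 0)ᵀ = 0. ✓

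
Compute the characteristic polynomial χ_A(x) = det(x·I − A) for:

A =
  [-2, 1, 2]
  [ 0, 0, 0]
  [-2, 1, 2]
x^3

Expanding det(x·I − A) (e.g. by cofactor expansion or by noting that A is similar to its Jordan form J, which has the same characteristic polynomial as A) gives
  χ_A(x) = x^3
which factors as x^3. The eigenvalues (with algebraic multiplicities) are λ = 0 with multiplicity 3.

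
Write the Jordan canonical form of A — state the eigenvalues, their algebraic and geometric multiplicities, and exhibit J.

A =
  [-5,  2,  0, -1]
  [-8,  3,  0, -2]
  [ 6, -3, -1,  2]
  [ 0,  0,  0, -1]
J_2(-1) ⊕ J_2(-1)

The characteristic polynomial is
  det(x·I − A) = x^4 + 4*x^3 + 6*x^2 + 4*x + 1 = (x + 1)^4

Eigenvalues and multiplicities (the geometric multiplicity of λ is n − rank(A − λI), which equals the number of Jordan blocks for λ):
  λ = -1: algebraic multiplicity = 4, geometric multiplicity = 2

Determining the block sizes for each eigenvalue:
  λ = -1: with am = 4 and gm = 2, the partition is not yet determined (e.g. several partitions of 4 into 2 parts exist). Let N = A − (-1)·I. Computing rank(N^1) = 2, rank(N^2) = 0; the number of blocks of size ≥ j is rank(N^{j−1}) − rank(N^j), giving [2, 2]. So we have 2 block(s) of size 2 → block sizes [2, 2]

Assembling the blocks gives a Jordan form
J =
  [-1,  1,  0,  0]
  [ 0, -1,  0,  0]
  [ 0,  0, -1,  1]
  [ 0,  0,  0, -1]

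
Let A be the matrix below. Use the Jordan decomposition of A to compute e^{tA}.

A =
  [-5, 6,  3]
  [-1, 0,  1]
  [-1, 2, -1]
e^{tA} =
  [-3*t*exp(-2*t) + exp(-2*t), 6*t*exp(-2*t), 3*t*exp(-2*t)]
  [-t*exp(-2*t), 2*t*exp(-2*t) + exp(-2*t), t*exp(-2*t)]
  [-t*exp(-2*t), 2*t*exp(-2*t), t*exp(-2*t) + exp(-2*t)]

Strategy: write A = P · J · P⁻¹ where J is a Jordan canonical form, so e^{tA} = P · e^{tJ} · P⁻¹, and e^{tJ} can be computed block-by-block.

A has Jordan form
J =
  [-2,  1,  0]
  [ 0, -2,  0]
  [ 0,  0, -2]
(up to reordering of blocks).

Per-block formulas:
  For a 1×1 block at λ = -2: exp(t · [-2]) = [e^(-2t)].
  For a 2×2 Jordan block J_2(-2): exp(t · J_2(-2)) = e^(-2t)·(I + t·N), where N is the 2×2 nilpotent shift.

After assembling e^{tJ} and conjugating by P, we get:

e^{tA} =
  [-3*t*exp(-2*t) + exp(-2*t), 6*t*exp(-2*t), 3*t*exp(-2*t)]
  [-t*exp(-2*t), 2*t*exp(-2*t) + exp(-2*t), t*exp(-2*t)]
  [-t*exp(-2*t), 2*t*exp(-2*t), t*exp(-2*t) + exp(-2*t)]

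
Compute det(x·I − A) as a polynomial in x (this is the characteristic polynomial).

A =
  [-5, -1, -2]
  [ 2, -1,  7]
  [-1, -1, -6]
x^3 + 12*x^2 + 48*x + 64

Expanding det(x·I − A) (e.g. by cofactor expansion or by noting that A is similar to its Jordan form J, which has the same characteristic polynomial as A) gives
  χ_A(x) = x^3 + 12*x^2 + 48*x + 64
which factors as (x + 4)^3. The eigenvalues (with algebraic multiplicities) are λ = -4 with multiplicity 3.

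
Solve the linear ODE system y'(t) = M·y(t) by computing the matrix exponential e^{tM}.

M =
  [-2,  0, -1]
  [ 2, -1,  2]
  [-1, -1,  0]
e^{tM} =
  [t^2*exp(-t) - t*exp(-t) + exp(-t), t^2*exp(-t)/2, -t*exp(-t)]
  [-2*t^2*exp(-t) + 2*t*exp(-t), -t^2*exp(-t) + exp(-t), 2*t*exp(-t)]
  [-t^2*exp(-t) - t*exp(-t), -t^2*exp(-t)/2 - t*exp(-t), t*exp(-t) + exp(-t)]

Strategy: write M = P · J · P⁻¹ where J is a Jordan canonical form, so e^{tM} = P · e^{tJ} · P⁻¹, and e^{tJ} can be computed block-by-block.

M has Jordan form
J =
  [-1,  1,  0]
  [ 0, -1,  1]
  [ 0,  0, -1]
(up to reordering of blocks).

Per-block formulas:
  For a 3×3 Jordan block J_3(-1): exp(t · J_3(-1)) = e^(-1t)·(I + t·N + (t^2/2)·N^2), where N is the 3×3 nilpotent shift.

After assembling e^{tJ} and conjugating by P, we get:

e^{tM} =
  [t^2*exp(-t) - t*exp(-t) + exp(-t), t^2*exp(-t)/2, -t*exp(-t)]
  [-2*t^2*exp(-t) + 2*t*exp(-t), -t^2*exp(-t) + exp(-t), 2*t*exp(-t)]
  [-t^2*exp(-t) - t*exp(-t), -t^2*exp(-t)/2 - t*exp(-t), t*exp(-t) + exp(-t)]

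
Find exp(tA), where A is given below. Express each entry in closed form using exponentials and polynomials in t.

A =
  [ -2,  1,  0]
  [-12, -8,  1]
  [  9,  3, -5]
e^{tA} =
  [-3*t^2*exp(-5*t)/2 + 3*t*exp(-5*t) + exp(-5*t), t*exp(-5*t), t^2*exp(-5*t)/2]
  [9*t^2*exp(-5*t)/2 - 12*t*exp(-5*t), -3*t*exp(-5*t) + exp(-5*t), -3*t^2*exp(-5*t)/2 + t*exp(-5*t)]
  [-9*t^2*exp(-5*t)/2 + 9*t*exp(-5*t), 3*t*exp(-5*t), 3*t^2*exp(-5*t)/2 + exp(-5*t)]

Strategy: write A = P · J · P⁻¹ where J is a Jordan canonical form, so e^{tA} = P · e^{tJ} · P⁻¹, and e^{tJ} can be computed block-by-block.

A has Jordan form
J =
  [-5,  1,  0]
  [ 0, -5,  1]
  [ 0,  0, -5]
(up to reordering of blocks).

Per-block formulas:
  For a 3×3 Jordan block J_3(-5): exp(t · J_3(-5)) = e^(-5t)·(I + t·N + (t^2/2)·N^2), where N is the 3×3 nilpotent shift.

After assembling e^{tJ} and conjugating by P, we get:

e^{tA} =
  [-3*t^2*exp(-5*t)/2 + 3*t*exp(-5*t) + exp(-5*t), t*exp(-5*t), t^2*exp(-5*t)/2]
  [9*t^2*exp(-5*t)/2 - 12*t*exp(-5*t), -3*t*exp(-5*t) + exp(-5*t), -3*t^2*exp(-5*t)/2 + t*exp(-5*t)]
  [-9*t^2*exp(-5*t)/2 + 9*t*exp(-5*t), 3*t*exp(-5*t), 3*t^2*exp(-5*t)/2 + exp(-5*t)]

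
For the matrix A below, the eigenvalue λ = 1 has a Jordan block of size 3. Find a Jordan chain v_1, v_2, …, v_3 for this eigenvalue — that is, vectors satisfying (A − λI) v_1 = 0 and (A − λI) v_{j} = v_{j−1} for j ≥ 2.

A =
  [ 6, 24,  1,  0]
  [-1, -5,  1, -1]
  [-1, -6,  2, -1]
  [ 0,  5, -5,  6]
A Jordan chain for λ = 1 of length 3:
v_1 = (-5, 1, 1, 0)ᵀ
v_2 = (24, -5, -5, 0)ᵀ
v_3 = (0, 1, 0, -1)ᵀ

Let N = A − (1)·I. We want v_3 with N^3 v_3 = 0 but N^2 v_3 ≠ 0; then v_{j-1} := N · v_j for j = 3, …, 2.

Pick v_3 = (0, 1, 0, -1)ᵀ.
Then v_2 = N · v_3 = (24, -5, -5, 0)ᵀ.
Then v_1 = N · v_2 = (-5, 1, 1, 0)ᵀ.

Sanity check: (A − (1)·I) v_1 = (0, 0, 0, 0)ᵀ = 0. ✓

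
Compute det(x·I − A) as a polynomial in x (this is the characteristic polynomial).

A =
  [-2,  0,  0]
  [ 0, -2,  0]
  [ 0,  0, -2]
x^3 + 6*x^2 + 12*x + 8

Expanding det(x·I − A) (e.g. by cofactor expansion or by noting that A is similar to its Jordan form J, which has the same characteristic polynomial as A) gives
  χ_A(x) = x^3 + 6*x^2 + 12*x + 8
which factors as (x + 2)^3. The eigenvalues (with algebraic multiplicities) are λ = -2 with multiplicity 3.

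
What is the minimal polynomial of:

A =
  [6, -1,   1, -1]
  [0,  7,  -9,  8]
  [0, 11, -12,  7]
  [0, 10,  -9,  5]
x^4 - 6*x^3 - 27*x^2 + 108*x + 324

The characteristic polynomial is χ_A(x) = (x - 6)^2*(x + 3)^2, so the eigenvalues are known. The minimal polynomial is
  m_A(x) = Π_λ (x − λ)^{k_λ}
where k_λ is the size of the *largest* Jordan block for λ (equivalently, the smallest k with (A − λI)^k v = 0 for every generalised eigenvector v of λ).

  λ = -3: largest Jordan block has size 2, contributing (x + 3)^2
  λ = 6: largest Jordan block has size 2, contributing (x − 6)^2

So m_A(x) = (x - 6)^2*(x + 3)^2 = x^4 - 6*x^3 - 27*x^2 + 108*x + 324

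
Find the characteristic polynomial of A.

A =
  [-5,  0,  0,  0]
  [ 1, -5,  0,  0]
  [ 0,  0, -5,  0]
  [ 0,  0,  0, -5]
x^4 + 20*x^3 + 150*x^2 + 500*x + 625

Expanding det(x·I − A) (e.g. by cofactor expansion or by noting that A is similar to its Jordan form J, which has the same characteristic polynomial as A) gives
  χ_A(x) = x^4 + 20*x^3 + 150*x^2 + 500*x + 625
which factors as (x + 5)^4. The eigenvalues (with algebraic multiplicities) are λ = -5 with multiplicity 4.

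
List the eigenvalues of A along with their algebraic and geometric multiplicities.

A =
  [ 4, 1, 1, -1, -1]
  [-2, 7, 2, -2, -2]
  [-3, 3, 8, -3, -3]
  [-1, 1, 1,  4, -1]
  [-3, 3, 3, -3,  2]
λ = 5: alg = 5, geom = 4

Step 1 — factor the characteristic polynomial to read off the algebraic multiplicities:
  χ_A(x) = (x - 5)^5

Step 2 — compute geometric multiplicities via the rank-nullity identity g(λ) = n − rank(A − λI):
  rank(A − (5)·I) = 1, so dim ker(A − (5)·I) = n − 1 = 4

Summary:
  λ = 5: algebraic multiplicity = 5, geometric multiplicity = 4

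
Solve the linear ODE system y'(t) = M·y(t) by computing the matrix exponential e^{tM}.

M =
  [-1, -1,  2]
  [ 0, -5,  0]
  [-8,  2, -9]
e^{tM} =
  [4*t*exp(-5*t) + exp(-5*t), -t*exp(-5*t), 2*t*exp(-5*t)]
  [0, exp(-5*t), 0]
  [-8*t*exp(-5*t), 2*t*exp(-5*t), -4*t*exp(-5*t) + exp(-5*t)]

Strategy: write M = P · J · P⁻¹ where J is a Jordan canonical form, so e^{tM} = P · e^{tJ} · P⁻¹, and e^{tJ} can be computed block-by-block.

M has Jordan form
J =
  [-5,  1,  0]
  [ 0, -5,  0]
  [ 0,  0, -5]
(up to reordering of blocks).

Per-block formulas:
  For a 1×1 block at λ = -5: exp(t · [-5]) = [e^(-5t)].
  For a 2×2 Jordan block J_2(-5): exp(t · J_2(-5)) = e^(-5t)·(I + t·N), where N is the 2×2 nilpotent shift.

After assembling e^{tJ} and conjugating by P, we get:

e^{tM} =
  [4*t*exp(-5*t) + exp(-5*t), -t*exp(-5*t), 2*t*exp(-5*t)]
  [0, exp(-5*t), 0]
  [-8*t*exp(-5*t), 2*t*exp(-5*t), -4*t*exp(-5*t) + exp(-5*t)]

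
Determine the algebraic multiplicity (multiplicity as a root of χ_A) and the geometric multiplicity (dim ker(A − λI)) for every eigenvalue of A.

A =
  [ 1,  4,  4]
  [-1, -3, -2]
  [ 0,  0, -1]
λ = -1: alg = 3, geom = 2

Step 1 — factor the characteristic polynomial to read off the algebraic multiplicities:
  χ_A(x) = (x + 1)^3

Step 2 — compute geometric multiplicities via the rank-nullity identity g(λ) = n − rank(A − λI):
  rank(A − (-1)·I) = 1, so dim ker(A − (-1)·I) = n − 1 = 2

Summary:
  λ = -1: algebraic multiplicity = 3, geometric multiplicity = 2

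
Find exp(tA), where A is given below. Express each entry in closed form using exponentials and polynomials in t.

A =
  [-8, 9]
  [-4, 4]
e^{tA} =
  [-6*t*exp(-2*t) + exp(-2*t), 9*t*exp(-2*t)]
  [-4*t*exp(-2*t), 6*t*exp(-2*t) + exp(-2*t)]

Strategy: write A = P · J · P⁻¹ where J is a Jordan canonical form, so e^{tA} = P · e^{tJ} · P⁻¹, and e^{tJ} can be computed block-by-block.

A has Jordan form
J =
  [-2,  1]
  [ 0, -2]
(up to reordering of blocks).

Per-block formulas:
  For a 2×2 Jordan block J_2(-2): exp(t · J_2(-2)) = e^(-2t)·(I + t·N), where N is the 2×2 nilpotent shift.

After assembling e^{tJ} and conjugating by P, we get:

e^{tA} =
  [-6*t*exp(-2*t) + exp(-2*t), 9*t*exp(-2*t)]
  [-4*t*exp(-2*t), 6*t*exp(-2*t) + exp(-2*t)]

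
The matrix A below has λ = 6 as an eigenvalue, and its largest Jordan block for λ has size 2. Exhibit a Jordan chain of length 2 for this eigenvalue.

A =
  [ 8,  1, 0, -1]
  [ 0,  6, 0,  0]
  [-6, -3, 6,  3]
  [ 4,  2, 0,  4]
A Jordan chain for λ = 6 of length 2:
v_1 = (2, 0, -6, 4)ᵀ
v_2 = (1, 0, 0, 0)ᵀ

Let N = A − (6)·I. We want v_2 with N^2 v_2 = 0 but N^1 v_2 ≠ 0; then v_{j-1} := N · v_j for j = 2, …, 2.

Pick v_2 = (1, 0, 0, 0)ᵀ.
Then v_1 = N · v_2 = (2, 0, -6, 4)ᵀ.

Sanity check: (A − (6)·I) v_1 = (0, 0, 0, 0)ᵀ = 0. ✓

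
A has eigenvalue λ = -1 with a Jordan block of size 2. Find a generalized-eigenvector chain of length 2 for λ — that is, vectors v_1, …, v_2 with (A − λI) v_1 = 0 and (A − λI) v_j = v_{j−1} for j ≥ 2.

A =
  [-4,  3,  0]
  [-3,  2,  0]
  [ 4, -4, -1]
A Jordan chain for λ = -1 of length 2:
v_1 = (-3, -3, 4)ᵀ
v_2 = (1, 0, 0)ᵀ

Let N = A − (-1)·I. We want v_2 with N^2 v_2 = 0 but N^1 v_2 ≠ 0; then v_{j-1} := N · v_j for j = 2, …, 2.

Pick v_2 = (1, 0, 0)ᵀ.
Then v_1 = N · v_2 = (-3, -3, 4)ᵀ.

Sanity check: (A − (-1)·I) v_1 = (0, 0, 0)ᵀ = 0. ✓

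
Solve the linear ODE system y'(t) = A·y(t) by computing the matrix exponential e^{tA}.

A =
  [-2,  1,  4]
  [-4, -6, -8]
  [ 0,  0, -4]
e^{tA} =
  [2*t*exp(-4*t) + exp(-4*t), t*exp(-4*t), 4*t*exp(-4*t)]
  [-4*t*exp(-4*t), -2*t*exp(-4*t) + exp(-4*t), -8*t*exp(-4*t)]
  [0, 0, exp(-4*t)]

Strategy: write A = P · J · P⁻¹ where J is a Jordan canonical form, so e^{tA} = P · e^{tJ} · P⁻¹, and e^{tJ} can be computed block-by-block.

A has Jordan form
J =
  [-4,  1,  0]
  [ 0, -4,  0]
  [ 0,  0, -4]
(up to reordering of blocks).

Per-block formulas:
  For a 1×1 block at λ = -4: exp(t · [-4]) = [e^(-4t)].
  For a 2×2 Jordan block J_2(-4): exp(t · J_2(-4)) = e^(-4t)·(I + t·N), where N is the 2×2 nilpotent shift.

After assembling e^{tJ} and conjugating by P, we get:

e^{tA} =
  [2*t*exp(-4*t) + exp(-4*t), t*exp(-4*t), 4*t*exp(-4*t)]
  [-4*t*exp(-4*t), -2*t*exp(-4*t) + exp(-4*t), -8*t*exp(-4*t)]
  [0, 0, exp(-4*t)]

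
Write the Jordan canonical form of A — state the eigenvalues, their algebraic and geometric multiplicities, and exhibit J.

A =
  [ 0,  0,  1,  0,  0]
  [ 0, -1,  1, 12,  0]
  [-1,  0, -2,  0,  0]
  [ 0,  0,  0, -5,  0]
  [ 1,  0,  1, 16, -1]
J_1(-5) ⊕ J_3(-1) ⊕ J_1(-1)

The characteristic polynomial is
  det(x·I − A) = x^5 + 9*x^4 + 26*x^3 + 34*x^2 + 21*x + 5 = (x + 1)^4*(x + 5)

Eigenvalues and multiplicities (the geometric multiplicity of λ is n − rank(A − λI), which equals the number of Jordan blocks for λ):
  λ = -5: algebraic multiplicity = 1, geometric multiplicity = 1
  λ = -1: algebraic multiplicity = 4, geometric multiplicity = 2

Determining the block sizes for each eigenvalue:
  λ = -5: one block (gm = 1), so the single block has size am = 1 → block sizes [1]
  λ = -1: with am = 4 and gm = 2, the partition is not yet determined (e.g. several partitions of 4 into 2 parts exist). Let N = A − (-1)·I. Computing rank(N^1) = 3, rank(N^2) = 2, rank(N^3) = 1; the number of blocks of size ≥ j is rank(N^{j−1}) − rank(N^j), giving [2, 1, 1]. So we have 1 block(s) of size 3, 1 block(s) of size 1 → block sizes [3, 1]

Assembling the blocks gives a Jordan form
J =
  [-5,  0,  0,  0,  0]
  [ 0, -1,  1,  0,  0]
  [ 0,  0, -1,  1,  0]
  [ 0,  0,  0, -1,  0]
  [ 0,  0,  0,  0, -1]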